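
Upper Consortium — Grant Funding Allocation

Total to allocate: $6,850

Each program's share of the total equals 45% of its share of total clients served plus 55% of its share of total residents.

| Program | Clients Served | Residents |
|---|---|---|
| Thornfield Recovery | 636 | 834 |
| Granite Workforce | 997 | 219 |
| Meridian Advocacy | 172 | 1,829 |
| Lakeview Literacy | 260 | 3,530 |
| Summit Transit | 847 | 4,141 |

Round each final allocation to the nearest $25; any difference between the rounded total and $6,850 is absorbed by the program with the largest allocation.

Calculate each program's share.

Clients served total 2,912; residents total 10,553.
Combined weights (45% clients served + 55% residents): Thornfield Recovery 0.1417; Granite Workforce 0.1655; Meridian Advocacy 0.1219; Lakeview Literacy 0.2242; Summit Transit 0.3467.
Unrounded shares: Thornfield Recovery 970.98; Granite Workforce 1,133.56; Meridian Advocacy 835.04; Lakeview Literacy 1,535.46; Summit Transit 2,374.96.
After rounding ($25): Thornfield Recovery $975; Granite Workforce $1,125; Meridian Advocacy $825; Lakeview Literacy $1,525; Summit Transit $2,375. Sum = $6,825.
Difference $6,850 − $6,825 = +$25 applied to largest allocation (Summit Transit): Summit Transit becomes $2,400.

Thornfield Recovery: $975; Granite Workforce: $1,125; Meridian Advocacy: $825; Lakeview Literacy: $1,525; Summit Transit: $2,400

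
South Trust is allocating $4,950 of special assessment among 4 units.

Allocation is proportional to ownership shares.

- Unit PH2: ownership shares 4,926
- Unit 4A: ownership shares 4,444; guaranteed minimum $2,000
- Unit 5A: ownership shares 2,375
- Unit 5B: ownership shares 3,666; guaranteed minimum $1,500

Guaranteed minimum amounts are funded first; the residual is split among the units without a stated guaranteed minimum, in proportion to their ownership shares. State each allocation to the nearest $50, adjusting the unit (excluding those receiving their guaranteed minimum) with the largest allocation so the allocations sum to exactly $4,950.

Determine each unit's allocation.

Guaranteed amounts: Unit 4A $2,000; Unit 5B $1,500. Balance $1,450.
Balance split over remaining ownership shares 7,301: Unit PH2 978.32 → $1,000; Unit 5A 471.68 → $450.

Unit PH2: $1,000 | Unit 4A: $2,000 | Unit 5A: $450 | Unit 5B: $1,500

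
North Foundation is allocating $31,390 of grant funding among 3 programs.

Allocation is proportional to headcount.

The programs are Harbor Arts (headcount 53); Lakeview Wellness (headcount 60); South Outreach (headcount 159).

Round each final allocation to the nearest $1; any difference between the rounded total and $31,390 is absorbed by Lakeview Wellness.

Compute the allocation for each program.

Harbor Arts: $6,116 | Lakeview Wellness: $6,925 | South Outreach: $18,349

Total headcount = 272.
Unrounded shares: Harbor Arts 53/272 × $31,390 = 6,116.43; Lakeview Wellness 60/272 × $31,390 = 6,924.26; South Outreach 159/272 × $31,390 = 18,349.30.
After rounding ($1): Harbor Arts $6,116; Lakeview Wellness $6,924; South Outreach $18,349. Sum = $31,389.
Difference $31,390 − $31,389 = +$1 applied to Lakeview Wellness: Lakeview Wellness becomes $6,925.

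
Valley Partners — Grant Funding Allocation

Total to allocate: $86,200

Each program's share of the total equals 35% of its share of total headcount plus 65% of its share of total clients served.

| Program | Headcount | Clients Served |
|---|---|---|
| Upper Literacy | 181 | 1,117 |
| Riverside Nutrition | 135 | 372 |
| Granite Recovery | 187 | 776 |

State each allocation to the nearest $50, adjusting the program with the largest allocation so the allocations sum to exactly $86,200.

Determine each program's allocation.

Upper Literacy: $38,500 · Riverside Nutrition: $17,300 · Granite Recovery: $30,400

Headcount total 503; clients served total 2,265.
Combined weights (35% headcount + 65% clients served): Upper Literacy 0.4465; Riverside Nutrition 0.2007; Granite Recovery 0.3528.
Proportional shares: Upper Literacy 38,487.97; Riverside Nutrition 17,299.59; Granite Recovery 30,412.43.
Rounded to nearest $50: Upper Literacy $38,500; Riverside Nutrition $17,300; Granite Recovery $30,400. Sum = $86,200.
No rounding difference to absorb.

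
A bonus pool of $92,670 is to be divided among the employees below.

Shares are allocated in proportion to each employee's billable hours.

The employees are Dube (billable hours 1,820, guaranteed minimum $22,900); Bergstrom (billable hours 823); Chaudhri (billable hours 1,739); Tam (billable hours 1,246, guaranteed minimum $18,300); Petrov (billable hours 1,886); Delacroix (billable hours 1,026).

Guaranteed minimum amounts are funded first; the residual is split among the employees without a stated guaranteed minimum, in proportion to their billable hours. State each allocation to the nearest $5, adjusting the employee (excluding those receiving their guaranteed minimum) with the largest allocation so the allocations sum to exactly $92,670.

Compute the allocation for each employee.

Fund the minimums — Dube $22,900; Tam $18,300. Remaining pool $51,470.
Remaining pool split over remaining billable hours 5,474: Bergstrom 7,738.36 → $7,740; Chaudhri 16,351.17 → $16,350; Petrov 17,733.36 → $17,735; Delacroix 9,647.10 → $9,645.

Dube: $22,900 | Bergstrom: $7,740 | Chaudhri: $16,350 | Tam: $18,300 | Petrov: $17,735 | Delacroix: $9,645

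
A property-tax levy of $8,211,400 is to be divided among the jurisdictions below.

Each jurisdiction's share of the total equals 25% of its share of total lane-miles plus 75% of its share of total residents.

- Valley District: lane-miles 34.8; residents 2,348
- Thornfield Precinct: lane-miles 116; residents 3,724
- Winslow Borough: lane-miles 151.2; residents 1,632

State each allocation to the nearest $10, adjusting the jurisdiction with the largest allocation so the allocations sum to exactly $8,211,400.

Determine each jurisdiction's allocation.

Valley District: $2,113,540 · Thornfield Precinct: $3,765,460 · Winslow Borough: $2,332,400

Lane-miles total 302; residents total 7,704.
Composite weights (25% lane-miles + 75% residents): Valley District 0.2574; Thornfield Precinct 0.4586; Winslow Borough 0.2840.
Raw shares: Valley District 2,113,536.36; Thornfield Precinct 3,765,464.18; Winslow Borough 2,332,399.46.
At nearest $10: Valley District $2,113,540; Thornfield Precinct $3,765,460; Winslow Borough $2,332,400. Sum = $8,211,400.
No rounding difference to absorb.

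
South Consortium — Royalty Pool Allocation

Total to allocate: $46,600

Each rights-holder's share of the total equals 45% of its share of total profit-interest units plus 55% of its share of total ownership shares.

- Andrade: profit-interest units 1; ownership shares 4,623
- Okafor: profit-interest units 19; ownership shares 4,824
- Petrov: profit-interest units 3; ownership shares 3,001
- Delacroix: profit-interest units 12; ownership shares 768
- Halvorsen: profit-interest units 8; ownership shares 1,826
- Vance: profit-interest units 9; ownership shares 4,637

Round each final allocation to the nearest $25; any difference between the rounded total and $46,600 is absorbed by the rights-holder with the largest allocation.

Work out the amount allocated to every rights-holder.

Andrade: $6,425 | Okafor: $13,925 | Petrov: $5,125 | Delacroix: $5,850 | Halvorsen: $5,600 | Vance: $9,675

Profit-interest units total 52; ownership shares total 19,679.
Blended shares (45% profit-interest units + 55% ownership shares): Andrade 0.1379; Okafor 0.2992; Petrov 0.1098; Delacroix 0.1253; Halvorsen 0.1203; Vance 0.2075.
Proportional shares: Andrade 6,424.28; Okafor 13,944.91; Petrov 5,118.32; Delacroix 5,839.48; Halvorsen 5,604.34; Vance 9,668.67.
After rounding ($25): Andrade $6,425; Okafor $13,950; Petrov $5,125; Delacroix $5,850; Halvorsen $5,600; Vance $9,675. Sum = $46,625.
Difference $46,600 − $46,625 = −$25 applied to largest allocation (Okafor): Okafor becomes $13,925.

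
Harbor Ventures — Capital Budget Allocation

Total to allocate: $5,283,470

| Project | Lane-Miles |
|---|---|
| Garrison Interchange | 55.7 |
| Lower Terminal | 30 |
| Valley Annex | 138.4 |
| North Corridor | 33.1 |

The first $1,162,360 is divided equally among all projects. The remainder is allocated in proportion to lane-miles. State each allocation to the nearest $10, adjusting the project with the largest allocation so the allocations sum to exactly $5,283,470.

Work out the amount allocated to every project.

Equal tier: $1,162,360 ÷ 4 = $290,590 apiece.
Remainder $4,121,110 by lane-miles (total 257.2): Garrison Interchange 892,479.89 → $892,480; Lower Terminal 480,689.35 → $480,690; Valley Annex 2,217,580.19 → $2,217,580; North Corridor 530,360.58 → $530,360.
Totals: Garrison Interchange $290,590 + $892,480 = $1,183,070; Lower Terminal $290,590 + $480,690 = $771,280; Valley Annex $290,590 + $2,217,580 = $2,508,170; North Corridor $290,590 + $530,360 = $820,950.

Garrison Interchange: $1,183,070 · Lower Terminal: $771,280 · Valley Annex: $2,508,170 · North Corridor: $820,950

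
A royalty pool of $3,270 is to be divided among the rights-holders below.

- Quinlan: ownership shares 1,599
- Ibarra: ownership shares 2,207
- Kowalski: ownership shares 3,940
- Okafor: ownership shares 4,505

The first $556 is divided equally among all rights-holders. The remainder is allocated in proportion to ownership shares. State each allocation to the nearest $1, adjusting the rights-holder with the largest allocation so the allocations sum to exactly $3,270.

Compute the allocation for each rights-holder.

Quinlan: $493 · Ibarra: $628 · Kowalski: $1,012 · Okafor: $1,137

Equal tier: $556 ÷ 4 = $139 apiece.
Remainder $2,714 by ownership shares (total 12,251): Quinlan 354.23 → $354; Ibarra 488.92 → $489; Kowalski 872.84 → $873; Okafor 998.01 → $998.
Totals: Quinlan $139 + $354 = $493; Ibarra $139 + $489 = $628; Kowalski $139 + $873 = $1,012; Okafor $139 + $998 = $1,137.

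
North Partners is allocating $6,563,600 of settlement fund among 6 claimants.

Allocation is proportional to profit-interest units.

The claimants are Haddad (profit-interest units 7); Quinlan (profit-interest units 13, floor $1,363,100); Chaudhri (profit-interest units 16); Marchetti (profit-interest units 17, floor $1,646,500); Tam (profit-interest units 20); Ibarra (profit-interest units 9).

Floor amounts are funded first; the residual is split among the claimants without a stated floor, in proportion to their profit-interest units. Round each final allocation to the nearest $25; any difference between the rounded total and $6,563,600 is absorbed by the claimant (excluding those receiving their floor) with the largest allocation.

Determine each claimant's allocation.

Haddad: $478,425 | Quinlan: $1,363,100 | Chaudhri: $1,093,550 | Marchetti: $1,646,500 | Tam: $1,366,900 | Ibarra: $615,125

Fund the minimums — Quinlan $1,363,100; Marchetti $1,646,500. Balance $3,554,000.
Balance split over remaining profit-interest units 52: Haddad 478,423.08 → $478,425; Chaudhri 1,093,538.46 → $1,093,550; Tam 1,366,923.08 → $1,366,925; Ibarra 615,115.38 → $615,125.
Rounding difference −$25 applied to Tam → $1,366,900.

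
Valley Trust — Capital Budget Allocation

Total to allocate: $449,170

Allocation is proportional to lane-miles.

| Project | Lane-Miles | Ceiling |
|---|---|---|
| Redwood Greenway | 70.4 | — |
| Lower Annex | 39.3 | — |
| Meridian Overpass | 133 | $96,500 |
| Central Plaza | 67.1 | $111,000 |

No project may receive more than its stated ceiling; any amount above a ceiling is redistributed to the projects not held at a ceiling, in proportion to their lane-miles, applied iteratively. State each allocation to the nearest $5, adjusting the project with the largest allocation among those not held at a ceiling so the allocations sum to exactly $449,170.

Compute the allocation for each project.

Redwood Greenway: $155,090; Lower Annex: $86,580; Meridian Overpass: $96,500; Central Plaza: $111,000

Lane-miles total: 309.8.
Proportional shares (ignoring caps): Redwood Greenway 102,070.91; Lower Annex 56,979.93; Meridian Overpass 192,832.83; Central Plaza 97,286.34.
Held at cap: Meridian Overpass ($96,500); balance $352,670 reallocated over remaining lane-miles 176.8.
Held at cap: Central Plaza ($111,000); balance $241,670 reallocated over remaining lane-miles 109.7.
Remaining shares: Redwood Greenway 155,091.78 → $155,090; Lower Annex 86,578.22 → $86,580.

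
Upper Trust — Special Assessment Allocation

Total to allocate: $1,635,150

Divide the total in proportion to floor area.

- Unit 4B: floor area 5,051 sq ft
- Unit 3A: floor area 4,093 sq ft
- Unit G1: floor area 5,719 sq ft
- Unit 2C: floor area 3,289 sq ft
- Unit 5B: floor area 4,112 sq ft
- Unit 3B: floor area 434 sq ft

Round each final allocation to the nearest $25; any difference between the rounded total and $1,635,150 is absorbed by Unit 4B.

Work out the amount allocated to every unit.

Unit 4B: $363,850; Unit 3A: $294,850; Unit G1: $412,000; Unit 2C: $236,950; Unit 5B: $296,225; Unit 3B: $31,275

Floor area total: 22,698.
Pro-rata amounts: Unit 4B 5,051/22,698 × $1,635,150 = 363,870.94; Unit 3A 4,093/22,698 × $1,635,150 = 294,857.21; Unit G1 5,719/22,698 × $1,635,150 = 411,993.25; Unit 2C 3,289/22,698 × $1,635,150 = 236,937.54; Unit 5B 4,112/22,698 × $1,635,150 = 296,225.96; Unit 3B 434/22,698 × $1,635,150 = 31,265.09.
Rounded to nearest $25: Unit 4B $363,875; Unit 3A $294,850; Unit G1 $412,000; Unit 2C $236,950; Unit 5B $296,225; Unit 3B $31,275. Sum = $1,635,175.
Difference $1,635,150 − $1,635,175 = −$25 applied to Unit 4B: Unit 4B becomes $363,850.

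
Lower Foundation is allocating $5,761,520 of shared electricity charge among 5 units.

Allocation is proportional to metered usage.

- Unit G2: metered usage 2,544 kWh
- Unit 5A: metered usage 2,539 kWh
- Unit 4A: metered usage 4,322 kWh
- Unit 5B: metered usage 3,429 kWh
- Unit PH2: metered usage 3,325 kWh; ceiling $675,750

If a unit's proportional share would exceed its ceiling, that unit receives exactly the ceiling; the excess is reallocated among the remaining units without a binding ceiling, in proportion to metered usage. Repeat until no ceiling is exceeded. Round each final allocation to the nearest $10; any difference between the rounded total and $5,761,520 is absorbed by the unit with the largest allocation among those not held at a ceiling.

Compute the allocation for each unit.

Unit G2: $1,008,120; Unit 5A: $1,006,140; Unit 4A: $1,712,690; Unit 5B: $1,358,820; Unit PH2: $675,750

Total metered usage = 16,159.
Proportional shares (ignoring caps): Unit G2 907,067.69; Unit 5A 905,284.94; Unit 4A 1,541,016.74; Unit 5B 1,222,616.01; Unit PH2 1,185,534.62.
Capped: Unit PH2 ($675,750); remaining pool $5,085,770 reallocated over remaining metered usage 12,834.
Remaining shares: Unit G2 1,008,118.97 → $1,008,120; Unit 5A 1,006,137.61 → $1,006,140; Unit 4A 1,712,692.69 → $1,712,690; Unit 5B 1,358,820.74 → $1,358,820.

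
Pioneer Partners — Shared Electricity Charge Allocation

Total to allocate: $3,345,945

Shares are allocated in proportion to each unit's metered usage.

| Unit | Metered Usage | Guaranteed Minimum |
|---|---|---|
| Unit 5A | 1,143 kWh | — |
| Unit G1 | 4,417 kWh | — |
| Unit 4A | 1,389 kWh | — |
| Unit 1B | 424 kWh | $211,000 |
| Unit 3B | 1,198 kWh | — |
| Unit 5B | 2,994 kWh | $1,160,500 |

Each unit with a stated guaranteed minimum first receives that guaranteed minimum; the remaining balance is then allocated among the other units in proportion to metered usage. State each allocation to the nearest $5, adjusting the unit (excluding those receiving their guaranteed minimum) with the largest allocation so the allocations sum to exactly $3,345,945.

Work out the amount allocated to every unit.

Fund the minimums — Unit 1B $211,000; Unit 5B $1,160,500. Residual $1,974,445.
Residual split over remaining metered usage 8,147: Unit 5A 277,008.79 → $277,010; Unit G1 1,070,470.55 → $1,070,470; Unit 4A 336,627.48 → $336,625; Unit 3B 290,338.17 → $290,340.

Unit 5A: $277,010 | Unit G1: $1,070,470 | Unit 4A: $336,625 | Unit 1B: $211,000 | Unit 3B: $290,340 | Unit 5B: $1,160,500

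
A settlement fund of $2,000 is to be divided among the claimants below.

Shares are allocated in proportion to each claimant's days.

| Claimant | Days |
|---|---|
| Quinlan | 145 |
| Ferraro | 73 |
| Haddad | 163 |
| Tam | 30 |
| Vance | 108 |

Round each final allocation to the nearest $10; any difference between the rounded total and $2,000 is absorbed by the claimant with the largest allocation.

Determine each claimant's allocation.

Quinlan: $560 | Ferraro: $280 | Haddad: $620 | Tam: $120 | Vance: $420

Combined days = 519.
Proportional shares: Quinlan 145/519 × $2,000 = 558.77; Ferraro 73/519 × $2,000 = 281.31; Haddad 163/519 × $2,000 = 628.13; Tam 30/519 × $2,000 = 115.61; Vance 108/519 × $2,000 = 416.18.
After rounding ($10): Quinlan $560; Ferraro $280; Haddad $630; Tam $120; Vance $420. Sum = $2,010.
Difference $2,000 − $2,010 = −$10 applied to largest allocation (Haddad): Haddad becomes $620.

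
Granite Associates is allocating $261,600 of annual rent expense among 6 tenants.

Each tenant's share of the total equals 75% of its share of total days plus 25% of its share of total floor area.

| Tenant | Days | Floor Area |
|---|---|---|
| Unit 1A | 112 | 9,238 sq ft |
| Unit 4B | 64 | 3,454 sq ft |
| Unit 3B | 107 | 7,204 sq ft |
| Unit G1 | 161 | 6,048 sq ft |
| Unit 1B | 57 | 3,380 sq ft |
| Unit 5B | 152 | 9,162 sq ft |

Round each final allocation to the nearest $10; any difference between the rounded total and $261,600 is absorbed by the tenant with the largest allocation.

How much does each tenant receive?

Totals — days 653, floor area 38,486.
Combined weights (75% days + 25% floor area): Unit 1A 0.1886; Unit 4B 0.0959; Unit 3B 0.1697; Unit G1 0.2242; Unit 1B 0.0874; Unit 5B 0.2341.
Raw shares: Unit 1A 49,349.77; Unit 4B 25,098.85; Unit 3B 44,391.05; Unit G1 58,651.45; Unit 1B 22,869.89; Unit 5B 61,238.99.
Rounded to nearest $10: Unit 1A $49,350; Unit 4B $25,100; Unit 3B $44,390; Unit G1 $58,650; Unit 1B $22,870; Unit 5B $61,240. Sum = $261,600.
Rounded total matches; no reconciliation needed.

Unit 1A: $49,350 | Unit 4B: $25,100 | Unit 3B: $44,390 | Unit G1: $58,650 | Unit 1B: $22,870 | Unit 5B: $61,240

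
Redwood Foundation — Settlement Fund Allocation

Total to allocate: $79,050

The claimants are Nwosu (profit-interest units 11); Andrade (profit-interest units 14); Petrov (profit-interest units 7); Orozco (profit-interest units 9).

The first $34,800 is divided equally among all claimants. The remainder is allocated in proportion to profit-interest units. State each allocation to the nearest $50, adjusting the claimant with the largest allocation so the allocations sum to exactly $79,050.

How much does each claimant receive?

Nwosu: $20,550 · Andrade: $23,850 · Petrov: $16,250 · Orozco: $18,400

First tranche $34,800 split equally: $8,700 each.
Remainder $44,250 by profit-interest units (total 41): Nwosu 11,871.95 → $11,850; Andrade 15,109.76 → $15,100; Petrov 7,554.88 → $7,550; Orozco 9,713.41 → $9,700.
Rounding difference +$50 on remainder applied to Andrade.
Totals: Nwosu $8,700 + $11,850 = $20,550; Andrade $8,700 + $15,150 = $23,850; Petrov $8,700 + $7,550 = $16,250; Orozco $8,700 + $9,700 = $18,400.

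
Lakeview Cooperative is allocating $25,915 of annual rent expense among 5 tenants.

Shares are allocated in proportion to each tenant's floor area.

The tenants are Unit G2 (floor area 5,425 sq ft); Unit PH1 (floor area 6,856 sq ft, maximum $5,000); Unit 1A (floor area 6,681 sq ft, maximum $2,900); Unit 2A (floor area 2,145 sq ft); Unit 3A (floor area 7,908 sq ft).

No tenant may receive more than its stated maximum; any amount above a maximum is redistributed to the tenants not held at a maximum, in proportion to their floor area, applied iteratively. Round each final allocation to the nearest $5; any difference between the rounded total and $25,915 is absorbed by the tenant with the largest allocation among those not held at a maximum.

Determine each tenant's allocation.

Unit G2: $6,315 | Unit PH1: $5,000 | Unit 1A: $2,900 | Unit 2A: $2,495 | Unit 3A: $9,205

Floor area total: 29,015.
Unconstrained shares: Unit G2 4,845.39; Unit PH1 6,123.50; Unit 1A 5,967.19; Unit 2A 1,915.83; Unit 3A 7,063.10.
Capped: Unit PH1 ($5,000), Unit 1A ($2,900); balance $18,015 reallocated over remaining floor area 15,478.
Redistributed shares: Unit G2 6,314.21 → $6,315; Unit 2A 2,496.59 → $2,495; Unit 3A 9,204.20 → $9,205.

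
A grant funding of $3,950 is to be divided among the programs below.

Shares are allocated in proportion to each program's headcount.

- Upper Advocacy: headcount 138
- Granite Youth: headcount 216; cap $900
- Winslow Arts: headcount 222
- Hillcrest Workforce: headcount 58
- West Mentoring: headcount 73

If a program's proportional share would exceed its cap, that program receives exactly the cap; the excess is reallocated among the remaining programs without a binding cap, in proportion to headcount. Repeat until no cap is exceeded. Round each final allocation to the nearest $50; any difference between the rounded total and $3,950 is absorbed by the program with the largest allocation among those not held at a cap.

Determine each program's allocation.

Upper Advocacy: $850; Granite Youth: $900; Winslow Arts: $1,400; Hillcrest Workforce: $350; West Mentoring: $450

Total headcount = 707.
Unconstrained shares: Upper Advocacy 771.00; Granite Youth 1,206.79; Winslow Arts 1,240.31; Hillcrest Workforce 324.05; West Mentoring 407.85.
Held at cap: Granite Youth ($900); residual $3,050 reallocated over remaining headcount 491.
Shares after redistribution: Upper Advocacy 857.23 → $850; Winslow Arts 1,379.02 → $1,400; Hillcrest Workforce 360.29 → $350; West Mentoring 453.46 → $450.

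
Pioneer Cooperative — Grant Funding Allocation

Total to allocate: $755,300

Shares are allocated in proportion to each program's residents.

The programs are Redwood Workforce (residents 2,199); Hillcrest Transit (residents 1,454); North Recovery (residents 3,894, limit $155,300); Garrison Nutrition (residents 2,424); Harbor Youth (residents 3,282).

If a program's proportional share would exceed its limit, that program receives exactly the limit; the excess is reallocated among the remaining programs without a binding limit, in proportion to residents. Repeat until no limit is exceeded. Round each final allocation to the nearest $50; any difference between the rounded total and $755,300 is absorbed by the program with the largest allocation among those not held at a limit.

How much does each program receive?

Redwood Workforce: $141,000; Hillcrest Transit: $93,200; North Recovery: $155,300; Garrison Nutrition: $155,400; Harbor Youth: $210,400

Residents total: 13,253.
Pro-rata shares before constraints: Redwood Workforce 125,322.92; Hillcrest Transit 82,864.72; North Recovery 221,922.45; Garrison Nutrition 138,145.87; Harbor Youth 187,044.04.
Held at cap: North Recovery ($155,300); remaining pool $600,000 reallocated over remaining residents 9,359.
Shares after redistribution: Redwood Workforce 140,976.60 → $141,000; Hillcrest Transit 93,215.09 → $93,200; Garrison Nutrition 155,401.22 → $155,400; Harbor Youth 210,407.09 → $210,400.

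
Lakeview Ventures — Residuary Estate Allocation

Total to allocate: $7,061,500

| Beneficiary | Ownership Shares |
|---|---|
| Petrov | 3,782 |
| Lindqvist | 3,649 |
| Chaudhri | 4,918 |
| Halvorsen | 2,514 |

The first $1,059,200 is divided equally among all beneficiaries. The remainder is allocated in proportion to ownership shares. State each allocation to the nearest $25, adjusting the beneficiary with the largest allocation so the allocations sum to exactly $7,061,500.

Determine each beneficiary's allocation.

Petrov: $1,792,125; Lindqvist: $1,738,425; Chaudhri: $2,250,900; Halvorsen: $1,280,050

Equal tier: $1,059,200 ÷ 4 = $264,800 apiece.
Remainder $6,002,300 by ownership shares (total 14,863): Petrov 1,527,329.52 → $1,527,325; Lindqvist 1,473,618.56 → $1,473,625; Chaudhri 1,986,093.75 → $1,986,100; Halvorsen 1,015,258.17 → $1,015,250.
Totals: Petrov $264,800 + $1,527,325 = $1,792,125; Lindqvist $264,800 + $1,473,625 = $1,738,425; Chaudhri $264,800 + $1,986,100 = $2,250,900; Halvorsen $264,800 + $1,015,250 = $1,280,050.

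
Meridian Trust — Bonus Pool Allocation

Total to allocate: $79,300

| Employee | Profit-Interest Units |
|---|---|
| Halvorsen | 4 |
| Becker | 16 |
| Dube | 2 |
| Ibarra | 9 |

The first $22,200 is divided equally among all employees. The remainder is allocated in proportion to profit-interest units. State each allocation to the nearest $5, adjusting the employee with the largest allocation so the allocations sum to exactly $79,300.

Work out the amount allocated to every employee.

$22,200 shared equally gives $5,550 per employee.
Remainder $57,100 by profit-interest units (total 31): Halvorsen 7,367.74 → $7,370; Becker 29,470.97 → $29,470; Dube 3,683.87 → $3,685; Ibarra 16,577.42 → $16,575.
Totals: Halvorsen $5,550 + $7,370 = $12,920; Becker $5,550 + $29,470 = $35,020; Dube $5,550 + $3,685 = $9,235; Ibarra $5,550 + $16,575 = $22,125.

Halvorsen: $12,920 | Becker: $35,020 | Dube: $9,235 | Ibarra: $22,125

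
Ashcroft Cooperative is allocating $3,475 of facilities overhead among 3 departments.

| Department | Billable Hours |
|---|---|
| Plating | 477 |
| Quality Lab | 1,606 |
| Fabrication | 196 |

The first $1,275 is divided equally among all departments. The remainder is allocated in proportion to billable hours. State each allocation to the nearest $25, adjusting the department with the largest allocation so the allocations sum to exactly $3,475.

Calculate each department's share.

First tranche $1,275 split equally: $425 each.
Remainder $2,200 by billable hours (total 2,279): Plating 460.47 → $450; Quality Lab 1,550.33 → $1,550; Fabrication 189.21 → $200.
Totals: Plating $425 + $450 = $875; Quality Lab $425 + $1,550 = $1,975; Fabrication $425 + $200 = $625.

Plating: $875; Quality Lab: $1,975; Fabrication: $625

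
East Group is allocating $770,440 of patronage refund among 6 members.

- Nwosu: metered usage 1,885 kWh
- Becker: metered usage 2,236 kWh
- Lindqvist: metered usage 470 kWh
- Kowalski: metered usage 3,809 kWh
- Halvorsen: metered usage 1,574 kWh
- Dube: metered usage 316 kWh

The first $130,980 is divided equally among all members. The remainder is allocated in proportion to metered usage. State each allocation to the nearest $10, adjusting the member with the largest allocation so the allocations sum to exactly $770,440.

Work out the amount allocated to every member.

First tranche $130,980 split equally: $21,830 each.
Remainder $639,460 by metered usage (total 10,290): Nwosu 117,141.12 → $117,140; Becker 138,953.60 → $138,950; Lindqvist 29,207.60 → $29,210; Kowalski 236,705.84 → $236,710; Halvorsen 97,814.39 → $97,810; Dube 19,637.45 → $19,640.
Totals: Nwosu $21,830 + $117,140 = $138,970; Becker $21,830 + $138,950 = $160,780; Lindqvist $21,830 + $29,210 = $51,040; Kowalski $21,830 + $236,710 = $258,540; Halvorsen $21,830 + $97,810 = $119,640; Dube $21,830 + $19,640 = $41,470.

Nwosu: $138,970 | Becker: $160,780 | Lindqvist: $51,040 | Kowalski: $258,540 | Halvorsen: $119,640 | Dube: $41,470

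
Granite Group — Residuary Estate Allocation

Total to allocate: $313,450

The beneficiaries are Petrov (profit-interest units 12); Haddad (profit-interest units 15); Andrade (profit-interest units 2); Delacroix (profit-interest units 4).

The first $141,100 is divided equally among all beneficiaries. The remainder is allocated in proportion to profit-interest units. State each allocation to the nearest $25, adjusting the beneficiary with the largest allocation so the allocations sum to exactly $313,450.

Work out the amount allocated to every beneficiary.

Petrov: $97,950 | Haddad: $113,600 | Andrade: $45,725 | Delacroix: $56,175

$141,100 shared equally gives $35,275 per beneficiary.
Remainder $172,350 by profit-interest units (total 33): Petrov 62,672.73 → $62,675; Haddad 78,340.91 → $78,350; Andrade 10,445.45 → $10,450; Delacroix 20,890.91 → $20,900.
Rounding difference −$25 on remainder applied to Haddad.
Totals: Petrov $35,275 + $62,675 = $97,950; Haddad $35,275 + $78,325 = $113,600; Andrade $35,275 + $10,450 = $45,725; Delacroix $35,275 + $20,900 = $56,175.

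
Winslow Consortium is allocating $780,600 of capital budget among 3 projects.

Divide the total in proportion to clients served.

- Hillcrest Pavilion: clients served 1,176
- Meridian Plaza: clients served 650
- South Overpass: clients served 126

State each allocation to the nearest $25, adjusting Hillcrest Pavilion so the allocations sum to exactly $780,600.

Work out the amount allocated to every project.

Hillcrest Pavilion: $470,300 · Meridian Plaza: $259,925 · South Overpass: $50,375

Sum of clients served: 1,952.
Raw shares: Hillcrest Pavilion 1,176/1,952 × $780,600 = 470,279.51; Meridian Plaza 650/1,952 × $780,600 = 259,933.40; South Overpass 126/1,952 × $780,600 = 50,387.09.
At nearest $25: Hillcrest Pavilion $470,275; Meridian Plaza $259,925; South Overpass $50,375. Sum = $780,575.
Difference $780,600 − $780,575 = +$25 applied to Hillcrest Pavilion: Hillcrest Pavilion becomes $470,300.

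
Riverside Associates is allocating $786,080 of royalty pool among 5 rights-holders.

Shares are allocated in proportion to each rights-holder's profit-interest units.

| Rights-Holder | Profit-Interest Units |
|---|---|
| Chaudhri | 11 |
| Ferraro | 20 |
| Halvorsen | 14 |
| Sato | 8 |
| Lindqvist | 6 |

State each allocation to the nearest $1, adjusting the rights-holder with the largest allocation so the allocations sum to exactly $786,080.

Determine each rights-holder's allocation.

Chaudhri: $146,557 | Ferraro: $266,469 | Halvorsen: $186,527 | Sato: $106,587 | Lindqvist: $79,940

Total profit-interest units = 59.
Proportional shares: Chaudhri 11/59 × $786,080 = 146,557.29; Ferraro 20/59 × $786,080 = 266,467.80; Halvorsen 14/59 × $786,080 = 186,527.46; Sato 8/59 × $786,080 = 106,587.12; Lindqvist 6/59 × $786,080 = 79,940.34.
Rounded to nearest $1: Chaudhri $146,557; Ferraro $266,468; Halvorsen $186,527; Sato $106,587; Lindqvist $79,940. Sum = $786,079.
Difference $786,080 − $786,079 = +$1 applied to largest allocation (Ferraro): Ferraro becomes $266,469.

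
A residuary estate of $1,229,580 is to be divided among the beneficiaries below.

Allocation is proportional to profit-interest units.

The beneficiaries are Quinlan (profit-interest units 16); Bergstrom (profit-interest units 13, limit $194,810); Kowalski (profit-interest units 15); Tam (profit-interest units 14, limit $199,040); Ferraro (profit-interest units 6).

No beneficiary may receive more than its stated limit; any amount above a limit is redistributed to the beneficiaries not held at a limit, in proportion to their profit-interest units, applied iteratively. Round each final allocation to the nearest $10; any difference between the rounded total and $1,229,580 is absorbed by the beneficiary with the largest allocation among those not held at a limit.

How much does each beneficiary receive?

Quinlan: $361,400 · Bergstrom: $194,810 · Kowalski: $338,810 · Tam: $199,040 · Ferraro: $135,520

Total profit-interest units = 64.
Unconstrained shares: Quinlan 307,395.00; Bergstrom 249,758.44; Kowalski 288,182.81; Tam 268,970.62; Ferraro 115,273.12.
Cap binds for Bergstrom ($194,810), Tam ($199,040); residual $835,730 reallocated over remaining profit-interest units 37.
Shares after redistribution: Quinlan 361,396.76 → $361,400; Kowalski 338,809.46 → $338,810; Ferraro 135,523.78 → $135,520.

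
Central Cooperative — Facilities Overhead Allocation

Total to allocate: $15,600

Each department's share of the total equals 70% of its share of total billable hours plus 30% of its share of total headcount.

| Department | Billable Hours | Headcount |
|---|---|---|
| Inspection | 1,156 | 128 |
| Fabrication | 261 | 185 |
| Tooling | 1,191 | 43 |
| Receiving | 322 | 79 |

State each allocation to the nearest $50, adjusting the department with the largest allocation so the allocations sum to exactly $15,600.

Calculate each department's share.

Inspection: $5,700 · Fabrication: $2,950 · Tooling: $4,900 · Receiving: $2,050

Totals — billable hours 2,930, headcount 435.
Combined weights (70% billable hours + 30% headcount): Inspection 0.3645; Fabrication 0.1899; Tooling 0.3142; Receiving 0.1314.
Raw shares: Inspection 5,685.47; Fabrication 2,963.08; Tooling 4,901.43; Receiving 2,050.01.
At nearest $50: Inspection $5,700; Fabrication $2,950; Tooling $4,900; Receiving $2,050. Sum = $15,600.
Sum already equals the total — no adjustment.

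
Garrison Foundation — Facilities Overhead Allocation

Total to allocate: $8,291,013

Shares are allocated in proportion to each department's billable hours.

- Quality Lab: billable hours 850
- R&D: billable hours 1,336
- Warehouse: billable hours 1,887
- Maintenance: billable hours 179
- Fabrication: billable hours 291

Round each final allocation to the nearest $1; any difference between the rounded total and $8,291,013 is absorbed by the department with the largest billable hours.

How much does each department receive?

Quality Lab: $1,551,257 · R&D: $2,438,211 · Warehouse: $3,443,792 · Maintenance: $326,676 · Fabrication: $531,077

Billable hours total: 4,543.
Unrounded shares: Quality Lab 850/4,543 × $8,291,013 = 1,551,257.11; R&D 1,336/4,543 × $8,291,013 = 2,438,211.17; Warehouse 1,887/4,543 × $8,291,013 = 3,443,790.78; Maintenance 179/4,543 × $8,291,013 = 326,676.497; Fabrication 291/4,543 × $8,291,013 = 531,077.43.
After rounding ($1): Quality Lab $1,551,257; R&D $2,438,211; Warehouse $3,443,791; Maintenance $326,676; Fabrication $531,077. Sum = $8,291,012.
Difference $8,291,013 − $8,291,012 = +$1 applied to largest billable hours (Warehouse): Warehouse becomes $3,443,792.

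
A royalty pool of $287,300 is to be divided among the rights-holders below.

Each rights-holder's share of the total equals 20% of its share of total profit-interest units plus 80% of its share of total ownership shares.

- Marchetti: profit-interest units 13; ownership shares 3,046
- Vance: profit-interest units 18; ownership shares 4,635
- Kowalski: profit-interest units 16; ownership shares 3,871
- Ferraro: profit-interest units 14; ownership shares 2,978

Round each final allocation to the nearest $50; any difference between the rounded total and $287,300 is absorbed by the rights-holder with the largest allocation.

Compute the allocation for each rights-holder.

Marchetti: $60,450; Vance: $90,250; Kowalski: $76,300; Ferraro: $60,300

Profit-interest units total 61; ownership shares total 14,530.
Composite weights (20% profit-interest units + 80% ownership shares): Marchetti 0.2103; Vance 0.3142; Kowalski 0.2656; Ferraro 0.2099.
Raw shares: Marchetti 60,428.14; Vance 90,273.26; Kowalski 76,304.14; Ferraro 60,294.46.
After rounding ($50): Marchetti $60,450; Vance $90,250; Kowalski $76,300; Ferraro $60,300. Sum = $287,300.
Rounded total matches; no reconciliation needed.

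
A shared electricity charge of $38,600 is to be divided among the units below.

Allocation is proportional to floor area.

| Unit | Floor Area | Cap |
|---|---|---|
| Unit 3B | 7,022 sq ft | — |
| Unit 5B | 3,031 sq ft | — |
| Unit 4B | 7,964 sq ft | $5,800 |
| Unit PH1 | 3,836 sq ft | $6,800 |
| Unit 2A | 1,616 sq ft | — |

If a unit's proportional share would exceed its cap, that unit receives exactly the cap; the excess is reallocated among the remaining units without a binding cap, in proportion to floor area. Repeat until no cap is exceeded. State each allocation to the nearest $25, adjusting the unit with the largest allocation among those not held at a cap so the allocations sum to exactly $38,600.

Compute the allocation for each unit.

Unit 3B: $15,650 · Unit 5B: $6,750 · Unit 4B: $5,800 · Unit PH1: $6,800 · Unit 2A: $3,600

Sum of floor area: 23,469.
Pro-rata shares before constraints: Unit 3B 11,549.24; Unit 5B 4,985.15; Unit 4B 13,098.57; Unit PH1 6,309.16; Unit 2A 2,657.87.
Held at cap: Unit 4B ($5,800); balance $32,800 reallocated over remaining floor area 15,505.
Held at cap: Unit PH1 ($6,800); balance $26,000 reallocated over remaining floor area 11,669.
Redistributed shares: Unit 3B 15,645.90 → $15,650; Unit 5B 6,753.45 → $6,750; Unit 2A 3,600.65 → $3,600.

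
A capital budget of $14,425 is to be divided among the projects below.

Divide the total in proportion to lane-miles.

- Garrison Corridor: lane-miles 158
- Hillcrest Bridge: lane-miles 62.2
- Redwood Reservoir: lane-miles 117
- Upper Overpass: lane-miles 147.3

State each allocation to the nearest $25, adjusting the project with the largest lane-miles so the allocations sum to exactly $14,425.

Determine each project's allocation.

Sum of lane-miles: 484.5.
Unrounded shares: Garrison Corridor 158/484.5 × $14,425 = 4,704.13; Hillcrest Bridge 62.2/484.5 × $14,425 = 1,851.88; Redwood Reservoir 117/484.5 × $14,425 = 3,483.44; Upper Overpass 147.3/484.5 × $14,425 = 4,385.56.
At nearest $25: Garrison Corridor $4,700; Hillcrest Bridge $1,850; Redwood Reservoir $3,475; Upper Overpass $4,375. Sum = $14,400.
Difference $14,425 − $14,400 = +$25 applied to largest lane-miles (Garrison Corridor): Garrison Corridor becomes $4,725.

Garrison Corridor: $4,725 | Hillcrest Bridge: $1,850 | Redwood Reservoir: $3,475 | Upper Overpass: $4,375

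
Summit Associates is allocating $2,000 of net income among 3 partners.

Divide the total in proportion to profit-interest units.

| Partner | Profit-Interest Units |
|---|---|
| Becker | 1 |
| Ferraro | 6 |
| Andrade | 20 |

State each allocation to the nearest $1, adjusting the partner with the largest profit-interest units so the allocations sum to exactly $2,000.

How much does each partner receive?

Becker: $74 | Ferraro: $444 | Andrade: $1,482

Profit-interest units total: 27.
Unrounded shares: Becker 1/27 × $2,000 = 74.07; Ferraro 6/27 × $2,000 = 444.44; Andrade 20/27 × $2,000 = 1,481.48.
Rounded to nearest $1: Becker $74; Ferraro $444; Andrade $1,481. Sum = $1,999.
Difference $2,000 − $1,999 = +$1 applied to largest profit-interest units (Andrade): Andrade becomes $1,482.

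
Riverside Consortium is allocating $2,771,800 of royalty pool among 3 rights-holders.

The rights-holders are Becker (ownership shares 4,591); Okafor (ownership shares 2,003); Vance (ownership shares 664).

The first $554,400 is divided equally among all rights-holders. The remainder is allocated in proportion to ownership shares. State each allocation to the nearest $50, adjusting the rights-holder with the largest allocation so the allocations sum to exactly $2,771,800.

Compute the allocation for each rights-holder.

First tranche $554,400 split equally: $184,800 each.
Remainder $2,217,400 by ownership shares (total 7,258): Becker 1,402,601.74 → $1,402,600; Okafor 611,938.85 → $611,950; Vance 202,859.41 → $202,850.
Totals: Becker $184,800 + $1,402,600 = $1,587,400; Okafor $184,800 + $611,950 = $796,750; Vance $184,800 + $202,850 = $387,650.

Becker: $1,587,400 · Okafor: $796,750 · Vance: $387,650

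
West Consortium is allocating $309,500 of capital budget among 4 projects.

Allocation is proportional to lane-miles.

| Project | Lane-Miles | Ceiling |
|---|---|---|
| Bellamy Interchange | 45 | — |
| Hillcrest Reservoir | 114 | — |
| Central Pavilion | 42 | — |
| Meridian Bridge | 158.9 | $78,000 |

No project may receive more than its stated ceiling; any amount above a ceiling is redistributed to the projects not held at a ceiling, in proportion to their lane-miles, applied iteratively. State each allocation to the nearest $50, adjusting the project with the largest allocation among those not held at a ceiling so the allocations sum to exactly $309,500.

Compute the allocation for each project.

Bellamy Interchange: $51,850; Hillcrest Reservoir: $131,300; Central Pavilion: $48,350; Meridian Bridge: $78,000

Combined lane-miles = 359.9.
Unconstrained shares: Bellamy Interchange 38,698.25; Hillcrest Reservoir 98,035.57; Central Pavilion 36,118.37; Meridian Bridge 136,647.82.
Held at cap: Meridian Bridge ($78,000); balance $231,500 reallocated over remaining lane-miles 201.
Shares after redistribution: Bellamy Interchange 51,828.36 → $51,850; Hillcrest Reservoir 131,298.51 → $131,300; Central Pavilion 48,373.13 → $48,350.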